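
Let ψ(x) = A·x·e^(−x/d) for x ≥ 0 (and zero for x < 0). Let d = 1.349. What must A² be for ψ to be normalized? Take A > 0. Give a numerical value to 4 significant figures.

A^2 ≈ 1.629

Require ∫ |ψ|² dx = 1 over the whole domain.
With ψ = A·x·e^(−x/d), the integral evaluates to A²·[d^3/4].
So A² = (d^3/4)^(−1).
With d = 1.349: A² = 1.6294 and A = 1.2765.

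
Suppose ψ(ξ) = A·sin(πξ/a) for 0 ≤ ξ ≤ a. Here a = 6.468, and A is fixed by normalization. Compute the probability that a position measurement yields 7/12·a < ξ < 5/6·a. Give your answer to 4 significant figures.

|ψ|² is the probability density, so P = ∫_{7/12·a}^{5/6·a} |ψ|² dξ.
The normalization integral ∫|ψ|²dξ over the whole domain equals a/2·A², and A² cancels in the ratio.
Let u = ξ/a; then A² and the length scale cancel, so P = ∫_{7/12}^{5/6} sin(π·u)^2 du ÷ ∫_{0}^{1} sin(π·u)^2 du.
With ∫ sin(π·u)^2 du = u/2 - sin(2·π·u)/(4·π) + C, the region integral is -1/(8·π) + √(3)/(8·π) + 1/8 and the full one is 1/2.
Taking the ratio, P = (-1 + √(3) + π)/(4·π).

P ≈ 0.3083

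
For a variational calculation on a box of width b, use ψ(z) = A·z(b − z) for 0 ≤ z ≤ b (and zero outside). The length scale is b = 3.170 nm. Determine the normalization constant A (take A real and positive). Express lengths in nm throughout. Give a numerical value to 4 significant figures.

A ≈ 0.3061 nm^(-5/2)

The normalization condition is ∫|ψ|² dz = 1 from 0 to b.
Expanding the polynomial and integrating term by term, with ψ = A·z(b − z), the integral evaluates to A²·[b^5/30].
Hence A² = 1/[b^5/30].
Plugging in b = 3.170 yields A = 0.30613.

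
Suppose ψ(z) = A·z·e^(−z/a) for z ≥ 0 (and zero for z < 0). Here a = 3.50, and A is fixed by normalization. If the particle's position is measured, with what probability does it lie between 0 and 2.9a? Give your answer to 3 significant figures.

P ≈ 0.928

The probability is P = ∫ |ψ|² dz over [0, 2.9a].
Since A² = 1/(a^3/4), this is the region integral divided by the full normalization integral.
In terms of u = z/a (A² and the length scale cancel between numerator and denominator), P = [∫_{0}^{2.9} u^2·e^(-2·u) du] / [∫_{0}^{∞} u^2·e^(-2·u) du].
With ∫ u^2·e^(-2·u) du = -(2·u^2 + 2·u + 1)·e^(-2·u)/4 + C, the region integral is 1/4 - 1181·e^(-29/5)/200 and the full one is 1/4.
Taking the ratio, P = 0.9285.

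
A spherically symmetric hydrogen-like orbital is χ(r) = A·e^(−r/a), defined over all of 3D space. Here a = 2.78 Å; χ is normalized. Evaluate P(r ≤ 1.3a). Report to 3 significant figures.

Integrate the radial probability density 4πr²|χ|² over r ≤ 1.3a.
Normalization gives A² = 1/(π·a^3).
Substituting u = r/a, A², 4π and the length scale all cancel in the ratio: P = ∫_{0}^{1.3} u^2·e^(-2·u) du / ∫_{0}^{∞} u^2·e^(-2·u) du.
Using ∫ u^2·e^(-2·u) du = -(2·u^2 + 2·u + 1)·e^(-2·u)/4, the numerator is 1/4 - 349·e^(-13/5)/200 and the denominator is 1/4.
This evaluates to P = 0.4816.

P ≈ 0.482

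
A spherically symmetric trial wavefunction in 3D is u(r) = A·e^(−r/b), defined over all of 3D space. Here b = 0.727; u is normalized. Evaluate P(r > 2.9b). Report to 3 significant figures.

P ≈ 0.0715

Integrate the radial probability density 4πr²|u|² over r > 2.9b.
A² is fixed by ∫₀^∞ 4πr²|u|² dr = 1, i.e. A² = (π·b^3)^(−1).
Substituting t = r/b, A², 4π and the length scale all cancel in the ratio: P = ∫_{2.9}^{∞} t^2·e^(-2·t) dt / ∫_{0}^{∞} t^2·e^(-2·t) dt.
With ∫ t^2·e^(-2·t) dt = -(2·t^2 + 2·t + 1)·e^(-2·t)/4 + C, the region integral is 1181·e^(-29/5)/200 and the full one is 1/4.
Taking the ratio yields P = 0.07151.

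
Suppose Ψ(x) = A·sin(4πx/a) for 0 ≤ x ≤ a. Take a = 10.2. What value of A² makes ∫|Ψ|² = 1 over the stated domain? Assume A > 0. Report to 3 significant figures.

The normalization condition is ∫|Ψ|² dx = 1 from 0 to a.
Carrying out the integral gives A² · a/2.
So A² = (a/2)^(−1).
Plugging in a = 10.2 yields A = 0.4428.

A^2 ≈ 0.196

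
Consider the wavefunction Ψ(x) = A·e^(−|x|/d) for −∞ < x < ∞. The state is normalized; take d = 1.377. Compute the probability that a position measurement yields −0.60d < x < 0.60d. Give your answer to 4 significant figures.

|Ψ|² is the probability density, so P = ∫_{−0.60d}^{0.60d} |Ψ|² dx.
With A² fixed by ∫|Ψ|² = 1, i.e. A² = (d)^(−1), substitute and integrate.
Both integrals are even about x = 0, so only the x ≥ 0 halves are needed (the factors of 2 cancel). Substituting u = x/d, A² and the length scale cancel in the ratio: P = ∫_{0}^{0.60} e^(-2·u) du / ∫_{0}^{∞} e^(-2·u) du.
Using ∫ e^(-2·u) du = -e^(-2·u)/2, the numerator is 1/2 - e^(-6/5)/2 and the denominator is 1/2.
Evaluating gives P = 0.69881.

P ≈ 0.6988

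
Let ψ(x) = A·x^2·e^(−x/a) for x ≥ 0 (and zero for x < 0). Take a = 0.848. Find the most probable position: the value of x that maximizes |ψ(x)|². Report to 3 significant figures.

Set d/dx [|ψ(x)|²] = 0 and solve for x > 0.
This gives x = 2·a.
With a = 0.848, the most probable position is 1.696.

x ≈ 1.70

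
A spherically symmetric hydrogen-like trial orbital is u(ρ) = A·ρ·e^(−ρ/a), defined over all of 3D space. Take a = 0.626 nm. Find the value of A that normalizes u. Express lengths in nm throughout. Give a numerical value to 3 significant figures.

Require ∫ |u|² 4πρ² dρ = 1 over the whole domain.
The angular integral contributes 4π, leaving ∫₀^∞ ρ²|u|² dρ.
Carrying out the integral gives A² · 3·π·a^5.
With a = 0.626: A² = 1.104 and A = 1.051.

A ≈ 1.05 nm^(-5/2)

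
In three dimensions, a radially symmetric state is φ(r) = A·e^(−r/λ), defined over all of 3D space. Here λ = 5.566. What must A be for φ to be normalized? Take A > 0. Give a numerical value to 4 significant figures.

The normalization condition is ∫|φ|² 4πr² dr = 1 from 0 to ∞.
Carrying out the integral gives A² · π·λ^3.
Setting this equal to 1 gives A² = 1/(π·λ^3).
Plugging in λ = 5.566 yields A = 0.042965.

A ≈ 0.04296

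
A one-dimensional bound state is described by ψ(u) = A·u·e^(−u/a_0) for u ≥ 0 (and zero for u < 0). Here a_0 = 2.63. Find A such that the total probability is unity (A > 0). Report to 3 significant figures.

A ≈ 0.469

We need A² ∫|f|² du = 1, taking the integral from 0 to ∞.
With ∫₀^∞ u^2 e^(−αu) du = 2!/α^3, carrying out the integral gives A² · a_0^3/4.
Setting this equal to 1 gives A² = 1/(a_0^3/4).
With a_0 = 2.63: A² = 0.2199 and A = 0.4689.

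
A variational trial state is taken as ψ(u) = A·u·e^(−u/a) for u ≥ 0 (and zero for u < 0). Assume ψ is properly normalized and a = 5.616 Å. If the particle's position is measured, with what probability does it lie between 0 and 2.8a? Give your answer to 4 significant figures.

P ≈ 0.9176

|ψ|² is the probability density, so P = ∫_{0}^{2.8a} |ψ|² du.
With A² fixed by ∫|ψ|² = 1, i.e. A² = (a^3/4)^(−1), substitute and integrate.
Let t = u/a; then A² and the length scale cancel, so P = ∫_{0}^{2.8} t^2·e^(-2·t) dt ÷ ∫_{0}^{∞} t^2·e^(-2·t) dt.
With ∫ t^2·e^(-2·t) dt = -(2·t^2 + 2·t + 1)·e^(-2·t)/4 + C, the region integral is 1/4 - 557·e^(-28/5)/100 and the full one is 1/4.
Taking the ratio, P = 0.91761.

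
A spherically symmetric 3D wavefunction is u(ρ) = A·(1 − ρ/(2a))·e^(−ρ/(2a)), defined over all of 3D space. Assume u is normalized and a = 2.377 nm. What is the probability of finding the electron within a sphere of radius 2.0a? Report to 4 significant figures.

P ≈ 0.05265

With dV = 4πρ²dρ, the probability is ∫|u|² dV over ρ ≤ 2.0a.
Normalization gives A² = 1/(8·π·a^3).
Substituting t = ρ/a, A², 4π and the length scale all cancel in the ratio: P = ∫_{0}^{2.0} t^2·(1 - t/2)^2·e^(-t) dt / ∫_{0}^{∞} t^2·(1 - t/2)^2·e^(-t) dt.
Using ∫ t^2·(1 - t/2)^2·e^(-t) dt = -(t^4/4 + t^2 + 2·t + 2)·e^(-t), the numerator is 2 - 14·e^(-2) and the denominator is 2.
The region integral divided by the full integral gives P = 0.052653.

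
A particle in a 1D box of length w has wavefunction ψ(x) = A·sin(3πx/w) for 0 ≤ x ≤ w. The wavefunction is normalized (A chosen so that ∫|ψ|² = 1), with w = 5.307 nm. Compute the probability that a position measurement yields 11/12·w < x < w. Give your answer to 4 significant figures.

P = ∫_{11/12·w}^{w} |ψ(x)|² dx.
Since A² = 1/(w/2), this is the region integral divided by the full normalization integral.
Substituting u = x/w, A² and the length scale cancel in the ratio: P = ∫_{11/12}^{1} sin(3·π·u)^2 du / ∫_{0}^{1} sin(3·π·u)^2 du.
An antiderivative of sin(3·π·u)^2 is u/2 - sin(6·π·u)/(12·π); evaluating from 11/12 to 1 gives 1/24 - 1/(12·π), while the full integral is 1/2.
The result is P = (-2 + π)/(12·π).

P ≈ 0.03028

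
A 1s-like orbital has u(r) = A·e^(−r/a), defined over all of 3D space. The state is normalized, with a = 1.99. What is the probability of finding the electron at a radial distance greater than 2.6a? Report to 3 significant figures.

With dV = 4πr²dr, the probability is ∫|u|² dV over r > 2.6a.
A² is fixed by ∫₀^∞ 4πr²|u|² dr = 1, i.e. A² = (π·a^3)^(−1).
Substituting t = r/a, A², 4π and the length scale all cancel in the ratio: P = ∫_{2.6}^{∞} t^2·e^(-2·t) dt / ∫_{0}^{∞} t^2·e^(-2·t) dt.
An antiderivative of t^2·e^(-2·t) is -(2·t^2 + 2·t + 1)·e^(-2·t)/4; evaluating from 2.6 to ∞ gives 493·e^(-26/5)/100, while the full integral is 1/4.
This evaluates to P = 0.1088.

P ≈ 0.109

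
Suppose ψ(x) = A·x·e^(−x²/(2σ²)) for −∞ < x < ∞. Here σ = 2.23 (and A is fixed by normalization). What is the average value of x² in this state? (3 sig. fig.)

⟨x^2⟩ ≈ 7.46

⟨x²⟩ = ∫ x^2 |ψ|² dx over the full domain.
Differentiating ∫e^(−αx²) dx = √(π/α) under α to get the higher moments, since the A² factors cancel between numerator and denominator, ⟨x²⟩ = 3·σ^2/2.
Putting σ = 2.23 gives 7.459.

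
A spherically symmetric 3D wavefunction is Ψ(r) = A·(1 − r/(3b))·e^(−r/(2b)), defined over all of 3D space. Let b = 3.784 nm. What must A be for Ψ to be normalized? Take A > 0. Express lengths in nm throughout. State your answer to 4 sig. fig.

A ≈ 0.04694 nm^(-3/2)

We need A² ∫|f|² 4πr² dr = 1, taking the integral from 0 to ∞.
∫|Ψ|² 4πr² dr = A²·(8·π·b^3/3).
Hence A² = 1/[8·π·b^3/3].
With b = 3.784: A² = 0.0022031 and A = 0.046937.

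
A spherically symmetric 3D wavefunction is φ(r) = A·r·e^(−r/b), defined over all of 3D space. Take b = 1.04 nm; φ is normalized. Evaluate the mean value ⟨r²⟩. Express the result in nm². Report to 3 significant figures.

⟨r²⟩ = ∫ r^2 |φ|² 4πr² dr over the full domain.
Since the A² factors cancel between numerator and denominator, ⟨r²⟩ = 15·b^2/2.
Putting b = 1.04 gives 8.112.

⟨r^2⟩ ≈ 8.11 nm^2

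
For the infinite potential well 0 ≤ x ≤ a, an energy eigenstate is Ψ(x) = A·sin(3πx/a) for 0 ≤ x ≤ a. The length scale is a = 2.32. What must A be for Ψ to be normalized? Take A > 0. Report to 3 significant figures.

A ≈ 0.928

The normalization condition is ∫|Ψ|² dx = 1 from 0 to a.
With ∫₀^a sin²(nπx/a) dx = a/2, the integral (without the A² prefactor) comes out to a/2.
Hence A² = 1/[a/2].
Substituting a = 2.32 gives A² = 0.8621, so A = 0.9285.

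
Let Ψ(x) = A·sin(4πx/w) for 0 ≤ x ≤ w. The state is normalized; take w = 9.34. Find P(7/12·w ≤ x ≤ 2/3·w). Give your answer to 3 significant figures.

P ≈ 0.152

P = ∫_{7/12·w}^{2/3·w} |Ψ(x)|² dx.
The normalization integral ∫|Ψ|²dx over the whole domain equals w/2·A², and A² cancels in the ratio.
Let u = x/w; then A² and the length scale cancel, so P = ∫_{7/12}^{2/3} sin(4·π·u)^2 du ÷ ∫_{0}^{1} sin(4·π·u)^2 du.
An antiderivative of sin(4·π·u)^2 is u/2 - sin(4·π·u)·cos(4·π·u)/(8·π); evaluating from 7/12 to 2/3 gives √(3)/(16·π) + 1/24, while the full integral is 1/2.
The result is P = (√(3)/8 + π/12)/π.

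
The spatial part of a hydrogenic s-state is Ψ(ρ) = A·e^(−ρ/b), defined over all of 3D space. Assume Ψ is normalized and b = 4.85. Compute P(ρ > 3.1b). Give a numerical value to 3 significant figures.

P ≈ 0.0536

P = ∫ |Ψ|² 4πρ² dρ over ρ > 3.1b.
A² is fixed by ∫₀^∞ 4πρ²|Ψ|² dρ = 1, i.e. A² = (π·b^3)^(−1).
Let u = ρ/b; then A², 4π and the length scale all cancel, so P = ∫_{3.1}^{∞} u^2·e^(-2·u) du ÷ ∫_{0}^{∞} u^2·e^(-2·u) du.
An antiderivative of u^2·e^(-2·u) is -(2·u^2 + 2·u + 1)·e^(-2·u)/4; evaluating from 3.1 to ∞ gives 1321·e^(-31/5)/200, while the full integral is 1/4.
The region integral divided by the full integral gives P = 0.05362.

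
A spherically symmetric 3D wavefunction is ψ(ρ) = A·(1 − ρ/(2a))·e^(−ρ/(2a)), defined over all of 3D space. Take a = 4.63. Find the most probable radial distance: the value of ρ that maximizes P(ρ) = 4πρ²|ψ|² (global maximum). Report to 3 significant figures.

ρ ≈ 24.2

Differentiate P(ρ) = 4πρ²|ψ|² with respect to ρ and set to zero.
Solving yields ρ = a·(√(5) + 3).
With a = 4.63, the most probable radial distance is 24.24.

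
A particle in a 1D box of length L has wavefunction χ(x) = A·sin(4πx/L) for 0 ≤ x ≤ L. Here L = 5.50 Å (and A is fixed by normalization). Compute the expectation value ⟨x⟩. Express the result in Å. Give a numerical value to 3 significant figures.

⟨x⟩ ≈ 2.75 Å

⟨x⟩ = ∫ x |χ|² dx over the full domain.
With ∫₀^L sin²(nπx/L) dx = L/2, evaluating both integrals, ⟨x⟩ = L/2.
Putting L = 5.50 gives 2.750.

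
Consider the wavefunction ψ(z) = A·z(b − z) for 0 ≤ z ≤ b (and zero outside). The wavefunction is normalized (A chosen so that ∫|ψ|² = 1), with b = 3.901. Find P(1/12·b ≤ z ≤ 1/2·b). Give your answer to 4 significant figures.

|ψ|² is the probability density, so P = ∫_{1/12·b}^{1/2·b} |ψ|² dz.
Since A² = 1/(b^5/30), this is the region integral divided by the full normalization integral.
Substituting u = z/b, A² and the length scale cancel in the ratio: P = ∫_{1/12}^{1/2} u^2·(1 - u)^2 du / ∫_{0}^{1} u^2·(1 - u)^2 du.
Using ∫ u^2·(1 - u)^2 du = u^3·(6·u^2 - 15·u + 10)/30, the numerator is ≈ 0.0164971 and the denominator is 1/30.
The result is P = 0.49491.

P ≈ 0.4949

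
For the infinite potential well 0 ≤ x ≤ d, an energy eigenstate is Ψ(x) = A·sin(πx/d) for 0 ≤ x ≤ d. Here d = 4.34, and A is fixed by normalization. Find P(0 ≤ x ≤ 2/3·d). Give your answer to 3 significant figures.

P ≈ 0.804

|Ψ|² is the probability density, so P = ∫_{0}^{2/3·d} |Ψ|² dx.
With A² fixed by ∫|Ψ|² = 1, i.e. A² = (d/2)^(−1), substitute and integrate.
In terms of u = x/d (A² and the length scale cancel between numerator and denominator), P = [∫_{0}^{2/3} sin(π·u)^2 du] / [∫_{0}^{1} sin(π·u)^2 du].
Using ∫ sin(π·u)^2 du = u/2 - sin(2·π·u)/(4·π), the numerator is √(3)/(8·π) + 1/3 and the denominator is 1/2.
This works out to P = √(3)/(4·π) + 2/3.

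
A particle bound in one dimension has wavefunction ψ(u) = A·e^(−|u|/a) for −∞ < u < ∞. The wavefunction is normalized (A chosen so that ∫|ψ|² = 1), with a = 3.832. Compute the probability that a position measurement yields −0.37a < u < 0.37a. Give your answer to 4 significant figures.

P = ∫_{−0.37a}^{0.37a} |ψ(u)|² du.
With A² fixed by ∫|ψ|² = 1, i.e. A² = (a)^(−1), substitute and integrate.
Both integrals are even about u = 0, so only the u ≥ 0 halves are needed (the factors of 2 cancel). Let t = u/a; then A² and the length scale cancel, so P = ∫_{0}^{0.37} e^(-2·t) dt ÷ ∫_{0}^{∞} e^(-2·t) dt.
An antiderivative of e^(-2·t) is -e^(-2·t)/2; evaluating from 0 to 0.37 gives 1/2 - e^(-37/50)/2, while the full integral is 1/2.
Taking the ratio, P = 0.52289.

P ≈ 0.5229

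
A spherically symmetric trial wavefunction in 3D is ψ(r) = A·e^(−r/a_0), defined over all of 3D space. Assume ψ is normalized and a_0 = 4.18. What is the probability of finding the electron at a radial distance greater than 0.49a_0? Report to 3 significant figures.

P ≈ 0.923

Integrate the radial probability density 4πr²|ψ|² over r > 0.49a_0.
Normalization gives A² = 1/(π·a_0^3).
In terms of u = r/a_0 (A², 4π and the length scale all cancel between numerator and denominator), P = [∫_{0.49}^{∞} u^2·e^(-2·u) du] / [∫_{0}^{∞} u^2·e^(-2·u) du].
With ∫ u^2·e^(-2·u) du = -(2·u^2 + 2·u + 1)·e^(-2·u)/4 + C, the region integral is ≈ 0.23084 and the full one is 1/4.
This evaluates to P = 0.9233.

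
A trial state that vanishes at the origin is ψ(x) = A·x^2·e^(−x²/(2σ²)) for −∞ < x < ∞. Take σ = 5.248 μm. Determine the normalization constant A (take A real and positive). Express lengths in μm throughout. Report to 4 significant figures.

A ≈ 0.01375 μm^(-5/2)

We need A² ∫|f|² dx = 1, taking the integral from −∞ to ∞.
Carrying out the integral gives A² · 3·√(π)·σ^5/4.
Setting this equal to 1 gives A² = 1/(3·√(π)·σ^5/4).
Plugging in σ = 5.248 yields A = 0.013747.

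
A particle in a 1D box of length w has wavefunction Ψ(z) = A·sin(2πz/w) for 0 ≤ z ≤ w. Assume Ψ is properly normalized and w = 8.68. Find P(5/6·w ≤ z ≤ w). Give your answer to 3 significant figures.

P ≈ 0.0978

The probability is P = ∫ |Ψ|² dz over [5/6·w, w].
The normalization integral ∫|Ψ|²dz over the whole domain equals w/2·A², and A² cancels in the ratio.
Substituting u = z/w, A² and the length scale cancel in the ratio: P = ∫_{5/6}^{1} sin(2·π·u)^2 du / ∫_{0}^{1} sin(2·π·u)^2 du.
An antiderivative of sin(2·π·u)^2 is u/2 - sin(4·π·u)/(8·π); evaluating from 5/6 to 1 gives -√(3)/(16·π) + 1/12, while the full integral is 1/2.
The result is P = (-√(3)/8 + π/6)/π.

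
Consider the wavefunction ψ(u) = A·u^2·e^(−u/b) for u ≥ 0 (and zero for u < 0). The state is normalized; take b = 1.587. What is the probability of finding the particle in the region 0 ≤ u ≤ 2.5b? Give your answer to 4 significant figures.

P ≈ 0.5595

P = ∫_{0}^{2.5b} |ψ(u)|² du.
The normalization integral ∫|ψ|²du over the whole domain equals 3·b^5/4·A², and A² cancels in the ratio.
Substituting t = u/b, A² and the length scale cancel in the ratio: P = ∫_{0}^{2.5} t^4·e^(-2·t) dt / ∫_{0}^{∞} t^4·e^(-2·t) dt.
Using ∫ t^4·e^(-2·t) dt = -(t^4/2 + t^3 + 3·t^2/2 + 3·t/2 + 3/4)·e^(-2·t), the numerator is 3/4 - 1569·e^(-5)/32 and the denominator is 3/4.
This works out to P = 0.55951.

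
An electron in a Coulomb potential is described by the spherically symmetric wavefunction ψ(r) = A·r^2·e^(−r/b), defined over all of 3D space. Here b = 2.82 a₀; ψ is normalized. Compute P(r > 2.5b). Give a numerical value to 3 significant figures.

P ≈ 0.762

With dV = 4πr²dr, the probability is ∫|ψ|² dV over r > 2.5b.
Normalization gives A² = 1/(45·π·b^7/2).
Substituting u = r/b, A², 4π and the length scale all cancel in the ratio: P = ∫_{2.5}^{∞} u^6·e^(-2·u) du / ∫_{0}^{∞} u^6·e^(-2·u) du.
Using ∫ u^6·e^(-2·u) du = -(4·u^6 + 12·u^5 + 30·u^4 + 60·u^3 + 90·u^2 + 90·u + 45)·e^(-2·u)/8, the numerator is ≈ 4.2873 and the denominator is 45/8.
This evaluates to P = 0.7622.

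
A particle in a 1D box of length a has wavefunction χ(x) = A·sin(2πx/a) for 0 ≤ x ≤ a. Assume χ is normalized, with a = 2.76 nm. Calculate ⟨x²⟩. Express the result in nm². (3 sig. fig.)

⟨x^2⟩ ≈ 2.44 nm^2

By definition ⟨x²⟩ = ∫ x^2 |χ(x)|² dx.
Evaluating both integrals, ⟨x²⟩ = -a^2/(8·π^2) + a^2/3.
With a = 2.76, ⟨x^2⟩ = 2.443.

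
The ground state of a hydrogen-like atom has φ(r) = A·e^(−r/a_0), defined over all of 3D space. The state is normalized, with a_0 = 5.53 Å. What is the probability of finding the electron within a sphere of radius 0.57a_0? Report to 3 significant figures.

P = ∫ |φ|² 4πr² dr over r ≤ 0.57a_0.
The full normalization integral is A²·[π·a_0^3] = 1, fixing A².
Substituting u = r/a_0, A², 4π and the length scale all cancel in the ratio: P = ∫_{0}^{0.57} u^2·e^(-2·u) du / ∫_{0}^{∞} u^2·e^(-2·u) du.
With ∫ u^2·e^(-2·u) du = -(2·u^2 + 2·u + 1)·e^(-2·u)/4 + C, the region integral is ≈ 0.026942 and the full one is 1/4.
The region integral divided by the full integral gives P = 0.1078.

P ≈ 0.108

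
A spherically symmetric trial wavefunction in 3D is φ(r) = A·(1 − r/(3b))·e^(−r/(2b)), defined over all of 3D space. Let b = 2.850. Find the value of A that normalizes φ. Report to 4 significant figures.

A ≈ 0.07181

We need A² ∫|f|² 4πr² dr = 1, taking the integral from 0 to ∞.
In 3D with spherical symmetry the volume element is 4πr² dr.
With φ = A·(1 − r/(3b))·e^(−r/(2b)), the integral evaluates to A²·[8·π·b^3/3].
Hence A² = 1/[8·π·b^3/3].
Plugging in b = 2.850 yields A = 0.071808.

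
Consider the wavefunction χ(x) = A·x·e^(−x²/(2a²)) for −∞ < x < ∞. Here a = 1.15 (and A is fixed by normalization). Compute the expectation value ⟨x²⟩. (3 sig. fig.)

By definition ⟨x²⟩ = ∫ x^2 |χ(x)|² dx.
With ∫_{−∞}^{∞} x^(2m) e^(−αx²) dx = (2m−1)!!·√π / (2^m α^(m+1/2)), since the A² factors cancel between numerator and denominator, ⟨x²⟩ = 3·a^2/2.
With a = 1.15, ⟨x^2⟩ = 1.984.

⟨x^2⟩ ≈ 1.98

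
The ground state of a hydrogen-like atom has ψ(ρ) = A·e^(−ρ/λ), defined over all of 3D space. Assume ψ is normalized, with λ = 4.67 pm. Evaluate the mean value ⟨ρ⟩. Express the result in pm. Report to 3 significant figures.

The expectation value is the |ψ|²-weighted average of ρ: ∫ ρ|ψ|² 4πρ² dρ.
The ratio of the moment integral to the normalization integral gives ⟨ρ⟩ = 3·λ/2.
With λ = 4.67, ⟨ρ⟩ = 7.005.

⟨ρ⟩ ≈ 7.01 pm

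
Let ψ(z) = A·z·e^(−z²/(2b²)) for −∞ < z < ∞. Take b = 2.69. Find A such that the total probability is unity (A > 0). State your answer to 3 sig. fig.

A ≈ 0.241

Normalization requires ∫|ψ|² dz = 1, integrated from −∞ to ∞.
Differentiating ∫e^(−αz²) dz = √(π/α) under α to get the higher moments, carrying out the integral gives A² · √(π)·b^3/2.
Setting this equal to 1 gives A² = 1/(√(π)·b^3/2).
Substituting b = 2.69 gives A² = 0.05797, so A = 0.2408.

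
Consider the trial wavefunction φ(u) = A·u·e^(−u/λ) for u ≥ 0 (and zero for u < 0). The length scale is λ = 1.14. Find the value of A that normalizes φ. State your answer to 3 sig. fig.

A ≈ 1.64

The normalization condition is ∫|φ|² du = 1 from 0 to ∞.
Recall ∫₀^∞ u^m e^(−u/β) du = m!·β^(m+1), carrying out the integral gives A² · λ^3/4.
So A² = (λ^3/4)^(−1).
With λ = 1.14: A² = 2.700 and A = 1.643.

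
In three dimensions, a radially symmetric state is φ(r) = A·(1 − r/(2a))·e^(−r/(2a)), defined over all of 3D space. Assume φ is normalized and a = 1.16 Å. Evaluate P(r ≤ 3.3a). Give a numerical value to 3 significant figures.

P ≈ 0.0938

With dV = 4πr²dr, the probability is ∫|φ|² dV over r ≤ 3.3a.
A² is fixed by ∫₀^∞ 4πr²|φ|² dr = 1, i.e. A² = (8·π·a^3)^(−1).
Substituting u = r/a, A², 4π and the length scale all cancel in the ratio: P = ∫_{0}^{3.3} u^2·(1 - u/2)^2·e^(-u) du / ∫_{0}^{∞} u^2·(1 - u/2)^2·e^(-u) du.
With ∫ u^2·(1 - u/2)^2·e^(-u) du = -(u^4/4 + u^2 + 2·u + 2)·e^(-u) + C, the region integral is ≈ 0.18763 and the full one is 2.
Taking the ratio yields P = 0.09382.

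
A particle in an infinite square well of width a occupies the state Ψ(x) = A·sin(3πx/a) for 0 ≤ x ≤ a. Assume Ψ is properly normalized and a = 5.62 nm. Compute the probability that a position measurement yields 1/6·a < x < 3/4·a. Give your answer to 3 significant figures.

P ≈ 0.530

The probability is P = ∫ |Ψ|² dx over [1/6·a, 3/4·a].
With A² fixed by ∫|Ψ|² = 1, i.e. A² = (a/2)^(−1), substitute and integrate.
In terms of u = x/a (A² and the length scale cancel between numerator and denominator), P = [∫_{1/6}^{3/4} sin(3·π·u)^2 du] / [∫_{0}^{1} sin(3·π·u)^2 du].
An antiderivative of sin(3·π·u)^2 is u/2 - sin(6·π·u)/(12·π); evaluating from 1/6 to 3/4 gives 7/24 - 1/(12·π), while the full integral is 1/2.
Taking the ratio, P = (-2 + 7·π)/(12·π).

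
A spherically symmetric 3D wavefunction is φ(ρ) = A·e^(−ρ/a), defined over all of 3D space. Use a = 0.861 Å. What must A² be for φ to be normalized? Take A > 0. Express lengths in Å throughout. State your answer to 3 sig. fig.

A^2 ≈ 0.499 Å^(-3)

Normalization requires ∫|φ|² 4πρ² dρ = 1, integrated from 0 to ∞.
The angular integral contributes 4π, leaving ∫₀^∞ ρ²|φ|² dρ.
∫|φ|² 4πρ² dρ = A²·(π·a^3).
So A² = (π·a^3)^(−1).
Plugging in a = 0.861 yields A = 0.7062.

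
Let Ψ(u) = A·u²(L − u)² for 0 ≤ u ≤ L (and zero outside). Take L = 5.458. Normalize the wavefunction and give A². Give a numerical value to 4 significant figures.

The normalization condition is ∫|Ψ|² du = 1 from 0 to L.
Expanding the polynomial and integrating term by term, carrying out the integral gives A² · L^9/630.
Substituting L = 5.458 gives A² = 0.00014657, so A = 0.012107.

A^2 ≈ 0.0001466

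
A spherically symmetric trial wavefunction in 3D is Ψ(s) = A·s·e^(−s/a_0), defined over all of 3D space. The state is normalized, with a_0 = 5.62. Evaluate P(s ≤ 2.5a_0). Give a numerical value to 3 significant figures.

Integrate the radial probability density 4πs²|Ψ|² over s ≤ 2.5a_0.
The full normalization integral is A²·[3·π·a_0^5] = 1, fixing A².
Substituting u = s/a_0, A², 4π and the length scale all cancel in the ratio: P = ∫_{0}^{2.5} u^4·e^(-2·u) du / ∫_{0}^{∞} u^4·e^(-2·u) du.
With ∫ u^4·e^(-2·u) du = -(u^4/2 + u^3 + 3·u^2/2 + 3·u/2 + 3/4)·e^(-2·u) + C, the region integral is 3/4 - 1569·e^(-5)/32 and the full one is 3/4.
The region integral divided by the full integral gives P = 0.5595.

P ≈ 0.560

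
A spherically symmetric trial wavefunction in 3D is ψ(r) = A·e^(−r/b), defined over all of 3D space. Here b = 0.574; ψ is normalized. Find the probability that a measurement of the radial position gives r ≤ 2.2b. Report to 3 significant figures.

Integrate the radial probability density 4πr²|ψ|² over r ≤ 2.2b.
Normalization gives A² = 1/(π·b^3).
Let u = r/b; then A², 4π and the length scale all cancel, so P = ∫_{0}^{2.2} u^2·e^(-2·u) du ÷ ∫_{0}^{∞} u^2·e^(-2·u) du.
Using ∫ u^2·e^(-2·u) du = -(2·u^2 + 2·u + 1)·e^(-2·u)/4, the numerator is 1/4 - 377·e^(-22/5)/100 and the denominator is 1/4.
Taking the ratio yields P = 0.8149.

P ≈ 0.815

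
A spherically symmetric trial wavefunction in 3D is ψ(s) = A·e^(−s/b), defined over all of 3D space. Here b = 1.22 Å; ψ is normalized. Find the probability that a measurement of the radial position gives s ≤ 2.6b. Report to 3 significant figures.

P ≈ 0.891

P = ∫ |ψ|² 4πs² ds over s ≤ 2.6b.
Normalization gives A² = 1/(π·b^3).
Substituting u = s/b, A², 4π and the length scale all cancel in the ratio: P = ∫_{0}^{2.6} u^2·e^(-2·u) du / ∫_{0}^{∞} u^2·e^(-2·u) du.
Using ∫ u^2·e^(-2·u) du = -(2·u^2 + 2·u + 1)·e^(-2·u)/4, the numerator is 1/4 - 493·e^(-26/5)/100 and the denominator is 1/4.
Taking the ratio yields P = 0.8912.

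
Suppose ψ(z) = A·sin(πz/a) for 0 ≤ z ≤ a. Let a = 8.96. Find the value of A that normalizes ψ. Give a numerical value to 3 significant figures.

A ≈ 0.472

We need A² ∫|f|² dz = 1, taking the integral from 0 to a.
With ∫₀^a sin²(nπz/a) dz = a/2, the integral (without the A² prefactor) comes out to a/2.
So A² = (a/2)^(−1).
With a = 8.96: A² = 0.2232 and A = 0.4725.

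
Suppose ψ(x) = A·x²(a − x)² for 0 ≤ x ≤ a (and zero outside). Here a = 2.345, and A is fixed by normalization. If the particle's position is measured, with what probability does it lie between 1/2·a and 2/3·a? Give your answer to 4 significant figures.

The probability is P = ∫ |ψ|² dx over [1/2·a, 2/3·a].
The normalization integral ∫|ψ|²dx over the whole domain equals a^9/630·A², and A² cancels in the ratio.
Let u = x/a; then A² and the length scale cancel, so P = ∫_{1/2}^{2/3} u^4·(1 - u)^4 du ÷ ∫_{0}^{1} u^4·(1 - u)^4 du.
With ∫ u^4·(1 - u)^4 du = u^5·(70·u^4 - 315·u^3 + 540·u^2 - 420·u + 126)/630 + C, the region integral is ≈ 0.000563737 and the full one is 1/630.
Evaluating gives P = 0.35515.

P ≈ 0.3552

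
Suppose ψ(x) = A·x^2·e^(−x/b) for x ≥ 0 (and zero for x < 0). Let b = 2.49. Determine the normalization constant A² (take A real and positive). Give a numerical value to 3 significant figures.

A^2 ≈ 0.0139

The normalization condition is ∫|ψ|² dx = 1 from 0 to ∞.
With ∫₀^∞ x^4 e^(−αx) dx = 4!/α^5, carrying out the integral gives A² · 3·b^5/4.
So A² = (3·b^5/4)^(−1).
Substituting b = 2.49 gives A² = 0.01393, so A = 0.1180.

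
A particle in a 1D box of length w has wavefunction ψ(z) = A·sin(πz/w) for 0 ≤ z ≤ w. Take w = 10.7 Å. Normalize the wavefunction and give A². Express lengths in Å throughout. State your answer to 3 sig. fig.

A^2 ≈ 0.187 Å^(-1)

We need A² ∫|f|² dz = 1, taking the integral from 0 to w.
The integral (without the A² prefactor) comes out to w/2.
With w = 10.7: A² = 0.1869 and A = 0.4323.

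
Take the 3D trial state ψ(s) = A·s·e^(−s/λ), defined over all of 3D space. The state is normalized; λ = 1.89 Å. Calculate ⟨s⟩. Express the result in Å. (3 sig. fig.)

⟨s⟩ ≈ 4.73 Å

By definition ⟨s⟩ = ∫ s |ψ(s)|² 4πs² ds.
With ∫₀^∞ s^5 e^(−αs) ds = 5!/α^6, since the A² factors cancel between numerator and denominator, ⟨s⟩ = 5·λ/2.
With λ = 1.89, ⟨s⟩ = 4.725.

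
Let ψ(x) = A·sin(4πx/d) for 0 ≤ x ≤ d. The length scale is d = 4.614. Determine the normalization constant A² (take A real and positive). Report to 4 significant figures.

We need A² ∫|f|² dx = 1, taking the integral from 0 to d.
The integral (without the A² prefactor) comes out to d/2.
Hence A² = 1/[d/2].
Plugging in d = 4.614 yields A = 0.65838.

A^2 ≈ 0.4335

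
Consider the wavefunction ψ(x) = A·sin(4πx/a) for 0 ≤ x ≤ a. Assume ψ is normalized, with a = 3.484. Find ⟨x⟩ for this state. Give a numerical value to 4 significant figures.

⟨x⟩ ≈ 1.742

By definition ⟨x⟩ = ∫ x |ψ(x)|² dx.
With ∫₀^a sin²(nπx/a) dx = a/2, evaluating both integrals, ⟨x⟩ = a/2.
With a = 3.484, ⟨x⟩ = 1.7420.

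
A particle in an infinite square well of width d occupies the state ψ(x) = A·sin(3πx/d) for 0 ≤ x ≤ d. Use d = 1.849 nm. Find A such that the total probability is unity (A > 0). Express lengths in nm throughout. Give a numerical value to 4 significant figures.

A ≈ 1.040 nm^(-1/2)

We need A² ∫|f|² dx = 1, taking the integral from 0 to d.
With ∫₀^d sin²(nπx/d) dx = d/2, with ψ = A·sin(3πx/d), the integral evaluates to A²·[d/2].
With d = 1.849: A² = 1.0817 and A = 1.0400.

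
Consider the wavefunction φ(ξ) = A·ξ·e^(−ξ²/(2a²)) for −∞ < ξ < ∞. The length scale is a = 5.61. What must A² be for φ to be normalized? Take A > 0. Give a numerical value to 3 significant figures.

A^2 ≈ 0.00639

The normalization condition is ∫|φ|² dξ = 1 from −∞ to ∞.
Using the Gaussian integral ∫_{−∞}^{∞} e^(−αξ²) dξ = √(π/α), ∫|φ|² dξ = A²·(√(π)·a^3/2).
So A² = (√(π)·a^3/2)^(−1).
Plugging in a = 5.61 yields A = 0.07994.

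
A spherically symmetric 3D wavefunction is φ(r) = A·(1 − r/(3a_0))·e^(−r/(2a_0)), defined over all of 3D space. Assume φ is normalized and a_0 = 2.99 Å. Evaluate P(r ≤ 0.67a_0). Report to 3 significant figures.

With dV = 4πr²dr, the probability is ∫|φ|² dV over r ≤ 0.67a_0.
Normalization gives A² = 1/(8·π·a_0^3/3).
Let u = r/a_0; then A², 4π and the length scale all cancel, so P = ∫_{0}^{0.67} u^2·(1 - u/3)^2·e^(-u) du ÷ ∫_{0}^{∞} u^2·(1 - u/3)^2·e^(-u) du.
Using ∫ u^2·(1 - u/3)^2·e^(-u) du = (-u^4 + 2·u^3 - 3·u^2 - 6·u - 6)·e^(-u)/9, the numerator is ≈ 0.043139 and the denominator is 2/3.
The region integral divided by the full integral gives P = 0.06471.

P ≈ 0.0647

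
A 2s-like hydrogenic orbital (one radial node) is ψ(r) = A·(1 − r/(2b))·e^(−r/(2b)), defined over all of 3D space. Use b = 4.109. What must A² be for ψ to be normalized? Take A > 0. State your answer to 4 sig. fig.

A^2 ≈ 0.0005735

The normalization condition is ∫|ψ|² 4πr² dr = 1 from 0 to ∞.
In 3D with spherical symmetry the volume element is 4πr² dr.
With ∫₀^∞ r^4 e^(−αr) dr = 4!/α^5, with ψ = A·(1 − r/(2b))·e^(−r/(2b)), the integral evaluates to A²·[8·π·b^3].
So A² = (8·π·b^3)^(−1).
Substituting b = 4.109 gives A² = 0.00057352, so A = 0.023948.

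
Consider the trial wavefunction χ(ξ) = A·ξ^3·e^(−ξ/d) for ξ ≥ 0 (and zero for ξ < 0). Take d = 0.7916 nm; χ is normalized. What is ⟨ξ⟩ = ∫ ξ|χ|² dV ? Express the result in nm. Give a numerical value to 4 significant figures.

The expectation value is the |χ|²-weighted average of ξ: ∫ ξ|χ|² dξ.
Recall ∫₀^∞ ξ^m e^(−ξ/β) dξ = m!·β^(m+1), evaluating both integrals, ⟨ξ⟩ = 7·d/2.
With d = 0.7916, ⟨ξ⟩ = 2.7706.

⟨ξ⟩ ≈ 2.771 nm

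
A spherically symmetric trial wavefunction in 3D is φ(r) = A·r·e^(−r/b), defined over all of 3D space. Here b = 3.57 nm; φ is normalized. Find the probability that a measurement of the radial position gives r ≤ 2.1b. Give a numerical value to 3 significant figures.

P ≈ 0.410

Integrate the radial probability density 4πr²|φ|² over r ≤ 2.1b.
A² is fixed by ∫₀^∞ 4πr²|φ|² dr = 1, i.e. A² = (3·π·b^5)^(−1).
Substituting u = r/b, A², 4π and the length scale all cancel in the ratio: P = ∫_{0}^{2.1} u^4·e^(-2·u) du / ∫_{0}^{∞} u^4·e^(-2·u) du.
With ∫ u^4·e^(-2·u) du = -(u^4/2 + u^3 + 3·u^2/2 + 3·u/2 + 3/4)·e^(-2·u) + C, the region integral is ≈ 0.30763 and the full one is 3/4.
Taking the ratio yields P = 0.4102.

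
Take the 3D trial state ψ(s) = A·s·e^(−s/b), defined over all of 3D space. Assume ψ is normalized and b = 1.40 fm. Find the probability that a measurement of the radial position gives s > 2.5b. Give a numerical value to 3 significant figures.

P = ∫ |ψ|² 4πs² ds over s > 2.5b.
Normalization gives A² = 1/(3·π·b^5).
Let u = s/b; then A², 4π and the length scale all cancel, so P = ∫_{2.5}^{∞} u^4·e^(-2·u) du ÷ ∫_{0}^{∞} u^4·e^(-2·u) du.
With ∫ u^4·e^(-2·u) du = -(u^4/2 + u^3 + 3·u^2/2 + 3·u/2 + 3/4)·e^(-2·u) + C, the region integral is 1569·e^(-5)/32 and the full one is 3/4.
The region integral divided by the full integral gives P = 0.4405.

P ≈ 0.440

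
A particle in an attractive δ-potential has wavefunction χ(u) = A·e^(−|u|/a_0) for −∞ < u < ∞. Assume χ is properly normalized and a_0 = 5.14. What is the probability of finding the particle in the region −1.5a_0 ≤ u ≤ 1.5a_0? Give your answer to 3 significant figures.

P ≈ 0.950

|χ|² is the probability density, so P = ∫_{−1.5a_0}^{1.5a_0} |χ|² du.
Since A² = 1/(a_0), this is the region integral divided by the full normalization integral.
Both integrals are even about u = 0, so only the u ≥ 0 halves are needed (the factors of 2 cancel). Substituting t = u/a_0, A² and the length scale cancel in the ratio: P = ∫_{0}^{1.5} e^(-2·t) dt / ∫_{0}^{∞} e^(-2·t) dt.
Using ∫ e^(-2·t) dt = -e^(-2·t)/2, the numerator is 1/2 - e^(-3)/2 and the denominator is 1/2.
This works out to P = 0.9502.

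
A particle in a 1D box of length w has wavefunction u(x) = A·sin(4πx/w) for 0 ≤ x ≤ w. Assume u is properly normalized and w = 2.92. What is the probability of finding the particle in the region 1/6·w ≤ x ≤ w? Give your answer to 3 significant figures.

P ≈ 0.799

P = ∫_{1/6·w}^{w} |u(x)|² dx.
With A² fixed by ∫|u|² = 1, i.e. A² = (w/2)^(−1), substitute and integrate.
Substituting t = x/w, A² and the length scale cancel in the ratio: P = ∫_{1/6}^{1} sin(4·π·t)^2 dt / ∫_{0}^{1} sin(4·π·t)^2 dt.
With ∫ sin(4·π·t)^2 dt = t/2 - sin(4·π·t)·cos(4·π·t)/(8·π) + C, the region integral is -√(3)/(32·π) + 5/12 and the full one is 1/2.
The result is P = -√(3)/(16·π) + 5/6.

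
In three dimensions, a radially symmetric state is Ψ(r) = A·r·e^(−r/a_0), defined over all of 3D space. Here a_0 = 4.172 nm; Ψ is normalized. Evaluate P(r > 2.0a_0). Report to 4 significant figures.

P = ∫ |Ψ|² 4πr² dr over r > 2.0a_0.
Normalization gives A² = 1/(3·π·a_0^5).
Substituting u = r/a_0, A², 4π and the length scale all cancel in the ratio: P = ∫_{2.0}^{∞} u^4·e^(-2·u) du / ∫_{0}^{∞} u^4·e^(-2·u) du.
With ∫ u^4·e^(-2·u) du = -(u^4/2 + u^3 + 3·u^2/2 + 3·u/2 + 3/4)·e^(-2·u) + C, the region integral is 103·e^(-4)/4 and the full one is 3/4.
Taking the ratio yields P = 0.62884.

P ≈ 0.6288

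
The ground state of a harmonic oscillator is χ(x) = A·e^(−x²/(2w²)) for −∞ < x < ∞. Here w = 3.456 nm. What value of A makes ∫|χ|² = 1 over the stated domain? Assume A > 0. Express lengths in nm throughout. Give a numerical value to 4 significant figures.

We need A² ∫|f|² dx = 1, taking the integral from −∞ to ∞.
Differentiating ∫e^(−αx²) dx = √(π/α) under α to get the higher moments, the integral (without the A² prefactor) comes out to √(π)·w.
Setting this equal to 1 gives A² = 1/(√(π)·w).
With w = 3.456: A² = 0.16325 and A = 0.40404.

A ≈ 0.4040 nm^(-1/2)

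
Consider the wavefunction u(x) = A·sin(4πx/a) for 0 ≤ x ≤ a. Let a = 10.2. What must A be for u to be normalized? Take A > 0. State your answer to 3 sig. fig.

We need A² ∫|f|² dx = 1, taking the integral from 0 to a.
The integral (without the A² prefactor) comes out to a/2.
Setting this equal to 1 gives A² = 1/(a/2).
Substituting a = 10.2 gives A² = 0.1961, so A = 0.4428.

A ≈ 0.443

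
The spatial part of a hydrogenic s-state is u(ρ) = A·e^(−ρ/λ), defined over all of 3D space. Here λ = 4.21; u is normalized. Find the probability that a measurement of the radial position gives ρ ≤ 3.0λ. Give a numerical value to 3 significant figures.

P ≈ 0.938

With dV = 4πρ²dρ, the probability is ∫|u|² dV over ρ ≤ 3.0λ.
Normalization gives A² = 1/(π·λ^3).
Let t = ρ/λ; then A², 4π and the length scale all cancel, so P = ∫_{0}^{3.0} t^2·e^(-2·t) dt ÷ ∫_{0}^{∞} t^2·e^(-2·t) dt.
With ∫ t^2·e^(-2·t) dt = -(2·t^2 + 2·t + 1)·e^(-2·t)/4 + C, the region integral is 1/4 - 25·e^(-6)/4 and the full one is 1/4.
This evaluates to P = 0.9380.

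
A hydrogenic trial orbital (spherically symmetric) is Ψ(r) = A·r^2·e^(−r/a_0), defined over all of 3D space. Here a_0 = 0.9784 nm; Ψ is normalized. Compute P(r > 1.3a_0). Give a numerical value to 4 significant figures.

P ≈ 0.9828

Integrate the radial probability density 4πr²|Ψ|² over r > 1.3a_0.
Normalization gives A² = 1/(45·π·a_0^7/2).
In terms of u = r/a_0 (A², 4π and the length scale all cancel between numerator and denominator), P = [∫_{1.3}^{∞} u^6·e^(-2·u) du] / [∫_{0}^{∞} u^6·e^(-2·u) du].
With ∫ u^6·e^(-2·u) du = -(4·u^6 + 12·u^5 + 30·u^4 + 60·u^3 + 90·u^2 + 90·u + 45)·e^(-2·u)/8 + C, the region integral is ≈ 5.52842 and the full one is 45/8.
This evaluates to P = 0.98283.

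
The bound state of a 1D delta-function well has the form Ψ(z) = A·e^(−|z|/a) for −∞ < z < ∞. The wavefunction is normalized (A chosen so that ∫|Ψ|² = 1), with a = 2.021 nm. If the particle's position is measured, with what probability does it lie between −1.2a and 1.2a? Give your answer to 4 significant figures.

The probability is P = ∫ |Ψ|² dz over [−1.2a, 1.2a].
With A² fixed by ∫|Ψ|² = 1, i.e. A² = (a)^(−1), substitute and integrate.
Both integrals are even about z = 0, so only the z ≥ 0 halves are needed (the factors of 2 cancel). Substituting u = z/a, A² and the length scale cancel in the ratio: P = ∫_{0}^{1.2} e^(-2·u) du / ∫_{0}^{∞} e^(-2·u) du.
An antiderivative of e^(-2·u) is -e^(-2·u)/2; evaluating from 0 to 1.2 gives 1/2 - e^(-12/5)/2, while the full integral is 1/2.
The result is P = 0.90928.

P ≈ 0.9093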